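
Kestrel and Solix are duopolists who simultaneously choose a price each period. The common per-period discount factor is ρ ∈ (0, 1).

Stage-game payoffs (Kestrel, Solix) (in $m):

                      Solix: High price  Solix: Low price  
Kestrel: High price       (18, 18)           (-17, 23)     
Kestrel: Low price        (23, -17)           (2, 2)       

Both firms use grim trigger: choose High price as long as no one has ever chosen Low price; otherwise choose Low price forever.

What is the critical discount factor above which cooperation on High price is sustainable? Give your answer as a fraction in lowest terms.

One-period gain from deviating is 23 − 18 = 5. The loss is 18 − 2 = 16 in every subsequent period, with present value 16·ρ/(1−ρ).
Deviation is unprofitable when 16·ρ/(1−ρ) ≥ 5, i.e. ρ/(1−ρ) ≥ 5/16.
Equivalently ρ ≥ 5/(5+16) = 5/21.

5/21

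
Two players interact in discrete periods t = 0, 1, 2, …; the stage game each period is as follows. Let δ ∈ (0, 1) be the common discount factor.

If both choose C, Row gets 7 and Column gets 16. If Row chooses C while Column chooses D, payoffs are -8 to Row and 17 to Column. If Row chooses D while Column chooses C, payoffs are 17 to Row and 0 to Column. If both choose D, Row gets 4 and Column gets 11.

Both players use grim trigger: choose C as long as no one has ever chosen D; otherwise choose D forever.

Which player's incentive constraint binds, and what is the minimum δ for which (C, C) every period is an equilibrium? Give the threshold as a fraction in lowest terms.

Row; δ ≥ 10/13

For Row: deviation gain 17−7 = 10, per-period punishment loss 7−4 = 3. IC gives δ ≥ 10/13.
For Column: gain 1, loss 5 per period, so δ ≥ 1/6.
The tighter constraint is Row's, so cooperation needs δ ≥ 10/13.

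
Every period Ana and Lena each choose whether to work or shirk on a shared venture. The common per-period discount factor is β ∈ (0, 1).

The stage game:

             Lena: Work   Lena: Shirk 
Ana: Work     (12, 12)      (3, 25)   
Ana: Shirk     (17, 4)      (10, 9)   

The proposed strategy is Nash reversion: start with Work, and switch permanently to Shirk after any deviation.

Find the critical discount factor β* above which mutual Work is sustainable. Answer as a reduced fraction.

13/16

For Ana: deviation gain 17−12 = 5, per-period punishment loss 12−10 = 2. IC gives β ≥ 5/7.
For Lena: gain 13, loss 3 per period, so β ≥ 13/16.
The tighter constraint is Lena's, so cooperation needs β ≥ 13/16.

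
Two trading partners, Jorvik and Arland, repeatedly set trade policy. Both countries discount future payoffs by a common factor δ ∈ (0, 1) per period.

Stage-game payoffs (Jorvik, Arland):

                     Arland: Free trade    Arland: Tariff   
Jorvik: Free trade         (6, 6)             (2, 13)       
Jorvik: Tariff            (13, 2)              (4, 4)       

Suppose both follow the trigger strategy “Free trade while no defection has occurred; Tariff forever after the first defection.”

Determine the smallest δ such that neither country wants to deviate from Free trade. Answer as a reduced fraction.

7/9

Under grim trigger the critical discount factor is (T−C)/(T−P) with T = 13, C = 6, P = 4.
δ* = (13−6)/(13−4) = 7/9.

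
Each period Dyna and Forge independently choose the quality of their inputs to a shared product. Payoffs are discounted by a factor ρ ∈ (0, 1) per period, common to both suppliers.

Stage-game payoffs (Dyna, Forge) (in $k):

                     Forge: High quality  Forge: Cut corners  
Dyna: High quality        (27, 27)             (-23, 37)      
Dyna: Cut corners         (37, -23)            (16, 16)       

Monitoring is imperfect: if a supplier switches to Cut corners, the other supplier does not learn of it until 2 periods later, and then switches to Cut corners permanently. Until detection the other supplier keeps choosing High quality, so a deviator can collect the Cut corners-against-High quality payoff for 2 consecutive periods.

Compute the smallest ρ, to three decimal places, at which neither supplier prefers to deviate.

0.690

The best deviation is to choose Cut corners for all 2 undetected periods, earning 37 each, then 16 forever once detected.
Deviation value: 37(1−ρ^2)/(1−ρ) + 16ρ^2/(1−ρ); cooperation value: 27/(1−ρ).
IC: 27 ≥ 37(1−ρ^2) + 16ρ^2 = 37 − 21ρ^2.
So ρ^2 ≥ 10/21, giving ρ ≥ (10/21)^(1/2) ≈ 0.690.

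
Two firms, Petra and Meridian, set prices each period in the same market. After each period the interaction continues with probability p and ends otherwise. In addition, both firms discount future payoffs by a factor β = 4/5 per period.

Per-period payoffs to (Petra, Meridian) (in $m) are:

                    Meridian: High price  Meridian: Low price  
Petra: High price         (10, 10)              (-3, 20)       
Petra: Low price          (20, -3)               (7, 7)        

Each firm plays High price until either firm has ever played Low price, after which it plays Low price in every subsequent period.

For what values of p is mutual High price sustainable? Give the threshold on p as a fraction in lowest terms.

25/26

Expected continuation weight on next period's payoff is β·p = 4/5·p, which plays the role of the discount factor.
Cooperation requires 4/5·p ≥ (20−10)/(20−7) = 10/13, hence p ≥ 25/26.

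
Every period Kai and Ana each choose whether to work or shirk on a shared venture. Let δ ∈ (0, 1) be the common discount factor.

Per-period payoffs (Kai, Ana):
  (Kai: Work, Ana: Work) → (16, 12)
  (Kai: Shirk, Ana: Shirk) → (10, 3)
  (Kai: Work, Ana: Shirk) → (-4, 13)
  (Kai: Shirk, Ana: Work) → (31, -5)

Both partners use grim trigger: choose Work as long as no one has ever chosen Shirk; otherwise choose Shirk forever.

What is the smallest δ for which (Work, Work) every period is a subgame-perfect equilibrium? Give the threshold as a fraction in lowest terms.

For Kai: deviation gain 31−16 = 15, per-period punishment loss 16−10 = 6. IC gives δ ≥ 15/21 = 5/7.
For Ana: gain 1, loss 9 per period, so δ ≥ 1/10.
The tighter constraint is Kai's, so cooperation needs δ ≥ 5/7.

5/7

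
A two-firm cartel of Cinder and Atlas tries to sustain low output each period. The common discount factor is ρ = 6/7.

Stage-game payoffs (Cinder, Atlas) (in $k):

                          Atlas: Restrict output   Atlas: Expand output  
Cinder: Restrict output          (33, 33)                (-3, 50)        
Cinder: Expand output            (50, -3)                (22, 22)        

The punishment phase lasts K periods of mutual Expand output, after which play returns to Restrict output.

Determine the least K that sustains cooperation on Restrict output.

2

IC: ρ(1−ρ^K)/(1−ρ) ≥ (50−33)/(33−22) = 17/11.
With ρ = 6/7: need 1 − ρ^K ≥ 17/11·(1−6/7)/(6/7), i.e. ρ^K ≤ 0.7424.
Since (6/7)^1 = 0.8571 and (6/7)^2 = 0.7347, the smallest such K is 2.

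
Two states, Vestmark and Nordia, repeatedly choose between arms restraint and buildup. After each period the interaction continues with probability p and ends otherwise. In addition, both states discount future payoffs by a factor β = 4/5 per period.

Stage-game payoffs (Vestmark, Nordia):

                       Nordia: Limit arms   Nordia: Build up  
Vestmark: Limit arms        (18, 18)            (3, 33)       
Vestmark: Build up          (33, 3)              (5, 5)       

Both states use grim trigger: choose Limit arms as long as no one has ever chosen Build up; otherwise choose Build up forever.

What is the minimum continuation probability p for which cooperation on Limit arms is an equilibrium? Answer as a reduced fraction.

75/112

With continuation probability p and discount β, the effective per-period discount factor is βp.
Grim-trigger IC: βp ≥ (33−18)/(33−5) = 15/28.
So p ≥ (15/28)/(4/5) = 75/112.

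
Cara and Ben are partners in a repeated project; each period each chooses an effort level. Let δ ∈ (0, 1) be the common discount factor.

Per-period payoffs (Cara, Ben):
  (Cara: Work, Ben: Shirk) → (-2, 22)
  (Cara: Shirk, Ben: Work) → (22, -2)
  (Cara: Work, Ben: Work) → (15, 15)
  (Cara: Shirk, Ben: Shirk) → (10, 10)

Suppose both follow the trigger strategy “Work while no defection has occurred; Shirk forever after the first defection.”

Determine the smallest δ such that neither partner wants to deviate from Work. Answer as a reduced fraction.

Cooperation forever yields 15 each period: 15/(1−δ).
Deviating yields 22 once, then 10 forever: 22 + 10δ/(1−δ).
No profitable deviation requires 15/(1−δ) ≥ 22 + 10δ/(1−δ).
Multiplying by (1−δ): 15 ≥ 22(1−δ) + 10δ = 22 − 12δ.
So 12δ ≥ 7, i.e. δ ≥ 7/12.

7/12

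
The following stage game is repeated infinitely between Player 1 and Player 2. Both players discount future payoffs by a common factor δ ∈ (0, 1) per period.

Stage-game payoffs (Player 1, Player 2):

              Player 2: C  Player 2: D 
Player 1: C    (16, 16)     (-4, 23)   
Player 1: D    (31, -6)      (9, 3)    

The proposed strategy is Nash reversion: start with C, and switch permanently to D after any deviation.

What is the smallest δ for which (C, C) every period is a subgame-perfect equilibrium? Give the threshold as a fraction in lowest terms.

Player 1's threshold: (31−16)/(31−9) = 15/22.
Player 2's threshold: (23−16)/(23−3) = 7/20.
15/22 > 7/20, so Player 1 binds and δ* = 15/22.

15/22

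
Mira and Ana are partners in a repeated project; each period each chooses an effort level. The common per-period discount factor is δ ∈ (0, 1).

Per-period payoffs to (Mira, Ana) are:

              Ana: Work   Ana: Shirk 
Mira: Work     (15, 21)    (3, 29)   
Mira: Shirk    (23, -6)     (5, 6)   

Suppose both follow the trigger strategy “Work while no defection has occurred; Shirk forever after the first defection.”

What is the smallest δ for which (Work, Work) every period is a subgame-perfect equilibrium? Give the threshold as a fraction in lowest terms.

Mira: cooperation gives 15 each period; deviation gives 23 once then 5 forever.
  15/(1−δ) ≥ 23 + 5δ/(1−δ) ⇒ δ ≥ 8/18 = 4/9.
Ana: cooperation gives 21 each period; deviation gives 29 once then 6 forever.
  δ ≥ 8/23.
Both must hold, so the binding constraint is Mira's: δ ≥ 4/9.

4/9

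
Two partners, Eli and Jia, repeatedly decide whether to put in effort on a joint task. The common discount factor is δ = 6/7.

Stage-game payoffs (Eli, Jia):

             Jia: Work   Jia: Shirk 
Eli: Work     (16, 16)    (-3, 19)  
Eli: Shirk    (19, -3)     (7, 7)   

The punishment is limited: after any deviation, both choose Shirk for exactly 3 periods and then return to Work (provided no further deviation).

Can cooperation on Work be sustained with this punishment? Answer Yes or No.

Yes

Comparing payoff streams over the 4 periods until play realigns: cooperate → 16(1+δ+…+δ^3); deviate → 19 + 7(δ+…+δ^3).
Cooperation is sustained iff (16−7)(δ+…+δ^3) ≥ 19−16.
δ+…+δ^3 = 6/7·(1−(6/7)^3)/(1−6/7) = 2.2216, and (19−16)/(16−7) = 0.3333.
2.2216 ≥ 0.3333, so cooperation is sustainable.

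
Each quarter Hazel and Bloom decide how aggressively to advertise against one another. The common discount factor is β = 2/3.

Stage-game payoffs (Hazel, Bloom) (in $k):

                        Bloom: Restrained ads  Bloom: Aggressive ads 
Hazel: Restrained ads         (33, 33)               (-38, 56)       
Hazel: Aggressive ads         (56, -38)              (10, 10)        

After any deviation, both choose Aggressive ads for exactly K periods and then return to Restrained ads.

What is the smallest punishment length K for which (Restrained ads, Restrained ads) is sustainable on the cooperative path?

IC: β(1−β^K)/(1−β) ≥ (56−33)/(33−10) = 1.
With β = 2/3: need 1 − β^K ≥ 1·(1−2/3)/(2/3), i.e. β^K ≤ 0.5000.
Since (2/3)^1 = 0.6667 and (2/3)^2 = 0.4444, the smallest such K is 2.

2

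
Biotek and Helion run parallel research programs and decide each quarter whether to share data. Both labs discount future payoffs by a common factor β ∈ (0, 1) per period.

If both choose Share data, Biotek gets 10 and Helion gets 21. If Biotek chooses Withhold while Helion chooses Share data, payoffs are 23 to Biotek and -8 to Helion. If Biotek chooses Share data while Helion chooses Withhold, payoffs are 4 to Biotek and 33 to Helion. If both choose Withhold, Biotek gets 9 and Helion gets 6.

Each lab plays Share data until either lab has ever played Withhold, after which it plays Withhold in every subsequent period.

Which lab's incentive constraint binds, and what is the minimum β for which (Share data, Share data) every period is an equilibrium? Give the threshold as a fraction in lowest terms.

For Biotek: deviation gain 23−10 = 13, per-period punishment loss 10−9 = 1. IC gives β ≥ 13/14.
For Helion: gain 12, loss 15 per period, so β ≥ 12/27 = 4/9.
The tighter constraint is Biotek's, so cooperation needs β ≥ 13/14.

Biotek; β ≥ 13/14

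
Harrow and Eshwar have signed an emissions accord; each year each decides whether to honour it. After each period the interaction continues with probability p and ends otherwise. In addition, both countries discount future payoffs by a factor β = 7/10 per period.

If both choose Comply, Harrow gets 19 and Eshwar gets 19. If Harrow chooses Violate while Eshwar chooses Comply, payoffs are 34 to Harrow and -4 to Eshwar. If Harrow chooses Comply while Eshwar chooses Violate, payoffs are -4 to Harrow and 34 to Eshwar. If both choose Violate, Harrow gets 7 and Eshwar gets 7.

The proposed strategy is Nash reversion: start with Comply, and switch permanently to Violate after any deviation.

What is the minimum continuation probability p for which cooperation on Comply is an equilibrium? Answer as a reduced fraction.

Expected continuation weight on next period's payoff is β·p = 7/10·p, which plays the role of the discount factor.
Cooperation requires 7/10·p ≥ (34−19)/(34−7) = 5/9, hence p ≥ 50/63.

50/63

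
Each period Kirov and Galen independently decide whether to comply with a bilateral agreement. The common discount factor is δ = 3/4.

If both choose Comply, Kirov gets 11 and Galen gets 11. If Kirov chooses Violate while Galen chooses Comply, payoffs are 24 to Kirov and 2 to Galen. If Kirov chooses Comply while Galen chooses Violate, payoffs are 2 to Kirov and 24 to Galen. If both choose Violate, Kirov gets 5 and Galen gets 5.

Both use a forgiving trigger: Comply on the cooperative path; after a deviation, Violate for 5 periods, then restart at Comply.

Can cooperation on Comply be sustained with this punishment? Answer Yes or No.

Comparing payoff streams over the 6 periods until play realigns: cooperate → 11(1+δ+…+δ^5); deviate → 24 + 5(δ+…+δ^5).
Cooperation is sustained iff (11−5)(δ+…+δ^5) ≥ 24−11.
δ+…+δ^5 = 3/4·(1−(3/4)^5)/(1−3/4) = 2.2881, and (24−11)/(11−5) = 2.1667.
2.2881 ≥ 2.1667, so cooperation is sustainable.

Yes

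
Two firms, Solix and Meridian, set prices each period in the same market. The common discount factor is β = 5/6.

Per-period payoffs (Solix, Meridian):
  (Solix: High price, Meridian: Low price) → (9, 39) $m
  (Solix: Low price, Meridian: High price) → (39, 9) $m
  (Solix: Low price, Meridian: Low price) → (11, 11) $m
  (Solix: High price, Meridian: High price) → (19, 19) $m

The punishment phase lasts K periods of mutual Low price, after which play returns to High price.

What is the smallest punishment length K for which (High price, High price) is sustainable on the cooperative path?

IC: β(1−β^K)/(1−β) ≥ (39−19)/(19−11) = 5/2.
With β = 5/6: need 1 − β^K ≥ 5/2·(1−5/6)/(5/6), i.e. β^K ≤ 0.5000.
Since (5/6)^3 = 0.5787 and (5/6)^4 = 0.4823, the smallest such K is 4.

4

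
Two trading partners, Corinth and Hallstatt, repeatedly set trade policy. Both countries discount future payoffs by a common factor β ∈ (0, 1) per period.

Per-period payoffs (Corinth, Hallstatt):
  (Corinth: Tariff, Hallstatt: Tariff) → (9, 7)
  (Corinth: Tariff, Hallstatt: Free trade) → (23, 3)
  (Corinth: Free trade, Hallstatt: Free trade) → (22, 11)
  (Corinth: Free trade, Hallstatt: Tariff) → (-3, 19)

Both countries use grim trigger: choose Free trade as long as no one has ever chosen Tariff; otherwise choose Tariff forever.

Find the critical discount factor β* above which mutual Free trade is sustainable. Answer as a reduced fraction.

Corinth's threshold: (23−22)/(23−9) = 1/14.
Hallstatt's threshold: (19−11)/(19−7) = 2/3.
1/14 < 2/3, so Hallstatt binds and β* = 2/3.

2/3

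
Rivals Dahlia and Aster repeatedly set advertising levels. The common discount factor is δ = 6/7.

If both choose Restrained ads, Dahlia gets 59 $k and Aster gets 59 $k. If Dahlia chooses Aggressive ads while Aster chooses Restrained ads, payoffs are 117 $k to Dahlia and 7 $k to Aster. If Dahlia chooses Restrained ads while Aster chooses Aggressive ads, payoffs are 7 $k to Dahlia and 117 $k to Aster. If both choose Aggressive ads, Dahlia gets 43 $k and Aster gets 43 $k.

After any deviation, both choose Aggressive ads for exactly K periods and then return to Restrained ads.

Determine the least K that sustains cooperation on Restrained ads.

No profitable deviation requires (59−43)(δ+…+δ^K) ≥ 117−59, i.e. δ+…+δ^K ≥ 29/8 ≈ 3.6250.
With δ = 6/7, the partial sums are K=1: 0.8571, K=2: 1.5918, …, K=5: 3.2240, K=6: 3.6206, K=7: 3.9605.
K = 7 is the first length at which the sum reaches 3.6250.

7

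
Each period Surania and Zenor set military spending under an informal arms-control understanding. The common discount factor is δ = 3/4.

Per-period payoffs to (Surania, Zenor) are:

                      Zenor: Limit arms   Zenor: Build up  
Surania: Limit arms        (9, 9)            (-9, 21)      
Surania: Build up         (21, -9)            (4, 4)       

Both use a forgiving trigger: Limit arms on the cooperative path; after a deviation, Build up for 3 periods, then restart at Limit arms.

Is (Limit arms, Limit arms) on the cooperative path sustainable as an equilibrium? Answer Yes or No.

No

IC: δ+…+δ^3 ≥ (21−9)/(9−4) = 12/5.
At δ = 3/4: partial sum = 1.7344 < 2.4000. Cooperation not sustainable.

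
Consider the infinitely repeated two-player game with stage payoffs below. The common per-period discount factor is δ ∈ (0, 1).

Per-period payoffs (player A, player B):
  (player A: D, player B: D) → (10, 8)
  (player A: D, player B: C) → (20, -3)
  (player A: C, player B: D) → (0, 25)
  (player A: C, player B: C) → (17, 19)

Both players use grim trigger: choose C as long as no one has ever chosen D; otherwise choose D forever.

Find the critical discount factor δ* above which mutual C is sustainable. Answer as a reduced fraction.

player A: cooperation gives 17 each period; deviation gives 20 once then 10 forever.
  17/(1−δ) ≥ 20 + 10δ/(1−δ) ⇒ δ ≥ 3/10.
player B: cooperation gives 19 each period; deviation gives 25 once then 8 forever.
  δ ≥ 6/17.
Both must hold, so the binding constraint is player B's: δ ≥ 6/17.

6/17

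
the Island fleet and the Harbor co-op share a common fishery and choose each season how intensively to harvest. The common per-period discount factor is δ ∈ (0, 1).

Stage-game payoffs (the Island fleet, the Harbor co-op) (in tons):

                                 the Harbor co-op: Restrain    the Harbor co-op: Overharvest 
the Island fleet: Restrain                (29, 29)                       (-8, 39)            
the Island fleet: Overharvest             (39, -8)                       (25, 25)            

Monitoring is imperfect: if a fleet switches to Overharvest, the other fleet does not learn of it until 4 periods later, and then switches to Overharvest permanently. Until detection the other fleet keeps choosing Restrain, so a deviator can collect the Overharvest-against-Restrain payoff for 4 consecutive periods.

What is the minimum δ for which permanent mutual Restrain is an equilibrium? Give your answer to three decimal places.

0.919

The best deviation is to choose Overharvest for all 4 undetected periods, earning 39 each, then 25 forever once detected.
Deviation value: 39(1−δ^4)/(1−δ) + 25δ^4/(1−δ); cooperation value: 29/(1−δ).
IC: 29 ≥ 39(1−δ^4) + 25δ^4 = 39 − 14δ^4.
So δ^4 ≥ 10/14 = 5/7, giving δ ≥ (5/7)^(1/4) ≈ 0.919.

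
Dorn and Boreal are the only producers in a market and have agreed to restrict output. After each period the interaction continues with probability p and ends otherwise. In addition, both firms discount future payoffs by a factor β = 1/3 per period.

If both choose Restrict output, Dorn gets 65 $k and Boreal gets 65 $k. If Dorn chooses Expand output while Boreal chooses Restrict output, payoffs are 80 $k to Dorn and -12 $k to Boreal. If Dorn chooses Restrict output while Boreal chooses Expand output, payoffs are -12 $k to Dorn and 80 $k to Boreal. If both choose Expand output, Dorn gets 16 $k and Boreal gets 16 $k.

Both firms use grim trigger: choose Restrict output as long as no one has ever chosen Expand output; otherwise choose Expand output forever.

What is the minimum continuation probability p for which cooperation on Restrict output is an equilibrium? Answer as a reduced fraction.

45/64

With continuation probability p and discount β, the effective per-period discount factor is βp.
Grim-trigger IC: βp ≥ (80−65)/(80−16) = 15/64.
So p ≥ (15/64)/(1/3) = 45/64.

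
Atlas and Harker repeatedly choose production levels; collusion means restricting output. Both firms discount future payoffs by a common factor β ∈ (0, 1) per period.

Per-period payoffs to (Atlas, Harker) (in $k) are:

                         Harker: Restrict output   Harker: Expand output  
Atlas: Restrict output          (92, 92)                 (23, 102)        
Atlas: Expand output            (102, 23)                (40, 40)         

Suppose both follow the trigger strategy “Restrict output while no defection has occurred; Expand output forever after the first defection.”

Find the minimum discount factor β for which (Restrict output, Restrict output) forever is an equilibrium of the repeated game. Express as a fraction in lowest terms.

Under grim trigger the critical discount factor is (T−C)/(T−P) with T = 102, C = 92, P = 40.
β* = (102−92)/(102−40) = 10/62 = 5/31.

5/31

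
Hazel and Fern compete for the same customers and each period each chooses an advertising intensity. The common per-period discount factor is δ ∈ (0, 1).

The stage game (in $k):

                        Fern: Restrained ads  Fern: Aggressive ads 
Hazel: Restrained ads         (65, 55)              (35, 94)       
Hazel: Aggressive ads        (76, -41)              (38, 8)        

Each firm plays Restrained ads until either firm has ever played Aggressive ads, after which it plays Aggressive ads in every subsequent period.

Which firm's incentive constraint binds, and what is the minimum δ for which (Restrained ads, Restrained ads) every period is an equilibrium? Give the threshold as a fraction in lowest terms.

Fern; δ ≥ 39/86

For Hazel: deviation gain 76−65 = 11, per-period punishment loss 65−38 = 27. IC gives δ ≥ 11/38.
For Fern: gain 39, loss 47 per period, so δ ≥ 39/86.
The tighter constraint is Fern's, so cooperation needs δ ≥ 39/86.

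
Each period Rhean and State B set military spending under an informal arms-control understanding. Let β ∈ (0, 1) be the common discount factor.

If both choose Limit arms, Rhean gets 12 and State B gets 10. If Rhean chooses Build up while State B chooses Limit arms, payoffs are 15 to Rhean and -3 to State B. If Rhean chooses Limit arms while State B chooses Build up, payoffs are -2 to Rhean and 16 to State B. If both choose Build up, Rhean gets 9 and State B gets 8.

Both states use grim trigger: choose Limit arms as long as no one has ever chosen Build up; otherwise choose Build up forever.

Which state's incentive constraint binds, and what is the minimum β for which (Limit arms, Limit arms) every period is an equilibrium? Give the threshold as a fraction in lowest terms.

State B; β ≥ 3/4

For Rhean: deviation gain 15−12 = 3, per-period punishment loss 12−9 = 3. IC gives β ≥ 3/6 = 1/2.
For State B: gain 6, loss 2 per period, so β ≥ 6/8 = 3/4.
The tighter constraint is State B's, so cooperation needs β ≥ 3/4.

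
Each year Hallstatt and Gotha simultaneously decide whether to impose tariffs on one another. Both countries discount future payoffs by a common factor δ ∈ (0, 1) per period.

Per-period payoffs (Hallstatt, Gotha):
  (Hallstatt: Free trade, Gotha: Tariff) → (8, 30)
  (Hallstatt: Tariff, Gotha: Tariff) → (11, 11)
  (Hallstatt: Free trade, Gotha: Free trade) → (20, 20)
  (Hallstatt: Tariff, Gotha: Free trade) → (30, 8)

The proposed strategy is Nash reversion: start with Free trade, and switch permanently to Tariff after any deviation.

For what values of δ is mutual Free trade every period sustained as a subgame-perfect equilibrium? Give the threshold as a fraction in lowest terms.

10/19

One-period gain from deviating is 30 − 20 = 10. The loss is 20 − 11 = 9 in every subsequent period, with present value 9·δ/(1−δ).
Deviation is unprofitable when 9·δ/(1−δ) ≥ 10, i.e. δ/(1−δ) ≥ 10/9.
Equivalently δ ≥ 10/(10+9) = 10/19.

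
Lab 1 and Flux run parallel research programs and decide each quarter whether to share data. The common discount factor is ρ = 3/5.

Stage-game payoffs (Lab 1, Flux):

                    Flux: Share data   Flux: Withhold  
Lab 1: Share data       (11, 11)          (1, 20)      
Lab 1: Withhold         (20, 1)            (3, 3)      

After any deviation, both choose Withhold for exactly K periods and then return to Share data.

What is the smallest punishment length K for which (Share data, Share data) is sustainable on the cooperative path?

Need Σ_{k=1}^{K} ρ^k ≥ (20−11)/(11−3) = 1.1250 at ρ = 3/5.
At K = 2 the sum is 0.9600 < 1.1250; at K = 3 it is 1.1760 ≥ 1.1250.
So the minimum punishment length is K = 3.

3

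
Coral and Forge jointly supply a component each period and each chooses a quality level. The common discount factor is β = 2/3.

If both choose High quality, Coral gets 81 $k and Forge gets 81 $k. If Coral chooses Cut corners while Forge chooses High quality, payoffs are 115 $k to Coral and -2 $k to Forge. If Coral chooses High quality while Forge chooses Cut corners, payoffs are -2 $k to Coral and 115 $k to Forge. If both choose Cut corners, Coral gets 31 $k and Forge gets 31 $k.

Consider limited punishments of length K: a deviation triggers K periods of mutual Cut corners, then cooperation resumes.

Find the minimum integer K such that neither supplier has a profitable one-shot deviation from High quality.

No profitable deviation requires (81−31)(β+…+β^K) ≥ 115−81, i.e. β+…+β^K ≥ 17/25 ≈ 0.6800.
With β = 2/3, the partial sums are K=1: 0.6667, K=2: 1.1111.
K = 2 is the first length at which the sum reaches 0.6800.

2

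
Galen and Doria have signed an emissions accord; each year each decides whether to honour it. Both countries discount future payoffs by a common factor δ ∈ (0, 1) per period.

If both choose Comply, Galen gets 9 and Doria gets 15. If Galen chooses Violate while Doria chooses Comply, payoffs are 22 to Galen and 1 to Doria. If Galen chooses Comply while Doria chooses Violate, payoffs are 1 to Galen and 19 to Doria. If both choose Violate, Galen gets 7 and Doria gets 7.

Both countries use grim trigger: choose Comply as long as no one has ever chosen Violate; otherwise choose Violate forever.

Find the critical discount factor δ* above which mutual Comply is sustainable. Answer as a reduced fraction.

Galen's threshold: (22−9)/(22−7) = 13/15.
Doria's threshold: (19−15)/(19−7) = 1/3.
13/15 > 1/3, so Galen binds and δ* = 13/15.

13/15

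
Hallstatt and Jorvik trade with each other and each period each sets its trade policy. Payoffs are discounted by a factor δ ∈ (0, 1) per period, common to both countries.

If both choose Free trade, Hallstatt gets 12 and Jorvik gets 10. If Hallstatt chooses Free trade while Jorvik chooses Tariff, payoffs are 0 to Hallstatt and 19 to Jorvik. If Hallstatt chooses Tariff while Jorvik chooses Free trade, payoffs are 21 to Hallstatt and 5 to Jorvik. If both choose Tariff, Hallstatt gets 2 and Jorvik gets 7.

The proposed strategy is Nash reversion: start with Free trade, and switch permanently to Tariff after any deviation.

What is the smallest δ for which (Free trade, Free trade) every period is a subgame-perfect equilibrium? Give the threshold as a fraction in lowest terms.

3/4

Hallstatt: cooperation gives 12 each period; deviation gives 21 once then 2 forever.
  12/(1−δ) ≥ 21 + 2δ/(1−δ) ⇒ δ ≥ 9/19.
Jorvik: cooperation gives 10 each period; deviation gives 19 once then 7 forever.
  δ ≥ 9/12 = 3/4.
Both must hold, so the binding constraint is Jorvik's: δ ≥ 3/4.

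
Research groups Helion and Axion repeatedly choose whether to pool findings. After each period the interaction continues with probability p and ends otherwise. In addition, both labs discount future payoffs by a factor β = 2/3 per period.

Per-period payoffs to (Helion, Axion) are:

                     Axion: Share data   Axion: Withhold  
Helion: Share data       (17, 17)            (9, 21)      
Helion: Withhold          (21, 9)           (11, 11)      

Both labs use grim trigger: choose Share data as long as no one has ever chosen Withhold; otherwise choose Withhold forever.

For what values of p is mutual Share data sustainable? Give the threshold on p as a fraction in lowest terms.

3/5

Expected continuation weight on next period's payoff is β·p = 2/3·p, which plays the role of the discount factor.
Cooperation requires 2/3·p ≥ (21−17)/(21−11) = 2/5, hence p ≥ 3/5.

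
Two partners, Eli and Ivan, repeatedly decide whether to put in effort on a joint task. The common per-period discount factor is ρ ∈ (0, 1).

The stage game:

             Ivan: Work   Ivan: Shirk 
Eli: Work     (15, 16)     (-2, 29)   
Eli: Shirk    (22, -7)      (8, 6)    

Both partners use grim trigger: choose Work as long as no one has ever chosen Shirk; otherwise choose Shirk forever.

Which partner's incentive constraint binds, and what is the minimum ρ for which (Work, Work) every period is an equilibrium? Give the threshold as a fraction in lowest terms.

Ivan; ρ ≥ 13/23

Eli: cooperation gives 15 each period; deviation gives 22 once then 8 forever.
  15/(1−ρ) ≥ 22 + 8ρ/(1−ρ) ⇒ ρ ≥ 7/14 = 1/2.
Ivan: cooperation gives 16 each period; deviation gives 29 once then 6 forever.
  ρ ≥ 13/23.
Both must hold, so the binding constraint is Ivan's: ρ ≥ 13/23.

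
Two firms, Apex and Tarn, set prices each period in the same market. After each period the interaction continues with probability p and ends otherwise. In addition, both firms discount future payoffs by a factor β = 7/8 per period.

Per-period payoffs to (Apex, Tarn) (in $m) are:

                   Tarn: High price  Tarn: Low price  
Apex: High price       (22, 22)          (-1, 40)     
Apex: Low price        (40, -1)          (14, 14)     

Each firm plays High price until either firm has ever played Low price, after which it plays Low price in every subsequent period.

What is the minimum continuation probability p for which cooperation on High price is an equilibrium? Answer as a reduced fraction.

With continuation probability p and discount β, the effective per-period discount factor is βp.
Grim-trigger IC: βp ≥ (40−22)/(40−14) = 9/13.
So p ≥ (9/13)/(7/8) = 72/91.

72/91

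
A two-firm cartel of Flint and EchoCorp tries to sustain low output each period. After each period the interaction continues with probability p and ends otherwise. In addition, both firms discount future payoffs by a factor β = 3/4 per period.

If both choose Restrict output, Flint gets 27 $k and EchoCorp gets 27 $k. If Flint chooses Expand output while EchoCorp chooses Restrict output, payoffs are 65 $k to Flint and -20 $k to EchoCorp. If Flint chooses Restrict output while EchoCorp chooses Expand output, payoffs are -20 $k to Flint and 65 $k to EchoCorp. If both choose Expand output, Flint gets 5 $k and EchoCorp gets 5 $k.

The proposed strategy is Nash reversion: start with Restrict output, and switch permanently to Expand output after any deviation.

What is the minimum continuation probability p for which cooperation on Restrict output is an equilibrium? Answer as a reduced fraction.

38/45

With continuation probability p and discount β, the effective per-period discount factor is βp.
Grim-trigger IC: βp ≥ (65−27)/(65−5) = 19/30.
So p ≥ (19/30)/(3/4) = 38/45.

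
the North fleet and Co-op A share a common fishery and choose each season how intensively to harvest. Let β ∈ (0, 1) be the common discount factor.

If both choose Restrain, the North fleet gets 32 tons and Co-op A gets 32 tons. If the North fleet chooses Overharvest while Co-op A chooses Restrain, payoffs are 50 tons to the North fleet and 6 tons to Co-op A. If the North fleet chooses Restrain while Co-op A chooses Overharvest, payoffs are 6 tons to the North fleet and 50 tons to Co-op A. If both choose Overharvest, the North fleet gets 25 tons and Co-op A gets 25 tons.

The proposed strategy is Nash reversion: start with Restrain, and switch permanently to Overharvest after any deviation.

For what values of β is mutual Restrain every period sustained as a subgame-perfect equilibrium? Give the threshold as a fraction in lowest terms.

One-period gain from deviating is 50 − 32 = 18. The loss is 32 − 25 = 7 in every subsequent period, with present value 7·β/(1−β).
Deviation is unprofitable when 7·β/(1−β) ≥ 18, i.e. β/(1−β) ≥ 18/7.
Equivalently β ≥ 18/(18+7) = 18/25.

18/25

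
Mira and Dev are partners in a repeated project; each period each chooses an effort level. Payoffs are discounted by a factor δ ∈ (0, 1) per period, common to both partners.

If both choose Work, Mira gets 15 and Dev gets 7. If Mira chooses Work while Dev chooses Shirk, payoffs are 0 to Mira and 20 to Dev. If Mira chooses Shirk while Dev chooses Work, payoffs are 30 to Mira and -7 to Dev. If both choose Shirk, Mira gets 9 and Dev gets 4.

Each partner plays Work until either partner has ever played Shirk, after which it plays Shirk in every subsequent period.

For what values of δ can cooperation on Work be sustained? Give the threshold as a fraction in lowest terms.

Mira: cooperation gives 15 each period; deviation gives 30 once then 9 forever.
  15/(1−δ) ≥ 30 + 9δ/(1−δ) ⇒ δ ≥ 15/21 = 5/7.
Dev: cooperation gives 7 each period; deviation gives 20 once then 4 forever.
  δ ≥ 13/16.
Both must hold, so the binding constraint is Dev's: δ ≥ 13/16.

13/16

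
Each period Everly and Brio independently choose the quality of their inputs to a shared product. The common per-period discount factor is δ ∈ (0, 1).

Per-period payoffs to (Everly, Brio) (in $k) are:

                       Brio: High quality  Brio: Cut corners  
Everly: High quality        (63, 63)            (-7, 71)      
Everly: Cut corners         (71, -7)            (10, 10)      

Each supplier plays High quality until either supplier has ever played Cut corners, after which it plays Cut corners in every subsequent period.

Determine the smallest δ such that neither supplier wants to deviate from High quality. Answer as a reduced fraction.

Cooperation forever yields 63 each period: 63/(1−δ).
Deviating yields 71 once, then 10 forever: 71 + 10δ/(1−δ).
No profitable deviation requires 63/(1−δ) ≥ 71 + 10δ/(1−δ).
Multiplying by (1−δ): 63 ≥ 71(1−δ) + 10δ = 71 − 61δ.
So 61δ ≥ 8, i.e. δ ≥ 8/61.

8/61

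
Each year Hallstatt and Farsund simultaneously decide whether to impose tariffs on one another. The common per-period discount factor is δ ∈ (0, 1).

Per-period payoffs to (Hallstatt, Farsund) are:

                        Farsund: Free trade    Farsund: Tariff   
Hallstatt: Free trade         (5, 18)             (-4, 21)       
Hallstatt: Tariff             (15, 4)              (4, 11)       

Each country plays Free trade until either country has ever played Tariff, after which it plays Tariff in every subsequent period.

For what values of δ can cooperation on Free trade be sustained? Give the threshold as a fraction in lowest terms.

10/11

Hallstatt's threshold: (15−5)/(15−4) = 10/11.
Farsund's threshold: (21−18)/(21−11) = 3/10.
10/11 > 3/10, so Hallstatt binds and δ* = 10/11.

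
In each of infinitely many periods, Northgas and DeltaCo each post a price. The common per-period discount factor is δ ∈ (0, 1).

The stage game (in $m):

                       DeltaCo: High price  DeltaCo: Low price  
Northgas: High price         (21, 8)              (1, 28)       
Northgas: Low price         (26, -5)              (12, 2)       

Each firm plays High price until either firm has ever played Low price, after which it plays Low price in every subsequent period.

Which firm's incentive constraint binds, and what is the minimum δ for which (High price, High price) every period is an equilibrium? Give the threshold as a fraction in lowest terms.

DeltaCo; δ ≥ 10/13

Northgas's threshold: (26−21)/(26−12) = 5/14.
DeltaCo's threshold: (28−8)/(28−2) = 10/13.
5/14 < 10/13, so DeltaCo binds and δ* = 10/13.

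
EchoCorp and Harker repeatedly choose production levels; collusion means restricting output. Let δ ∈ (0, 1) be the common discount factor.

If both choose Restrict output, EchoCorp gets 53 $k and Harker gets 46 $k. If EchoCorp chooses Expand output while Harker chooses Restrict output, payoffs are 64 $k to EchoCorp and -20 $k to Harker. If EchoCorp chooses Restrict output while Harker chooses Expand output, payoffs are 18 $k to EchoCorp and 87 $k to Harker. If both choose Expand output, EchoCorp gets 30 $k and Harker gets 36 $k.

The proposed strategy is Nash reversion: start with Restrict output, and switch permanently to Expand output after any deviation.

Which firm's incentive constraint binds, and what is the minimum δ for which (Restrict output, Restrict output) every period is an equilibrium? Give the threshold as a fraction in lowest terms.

Harker; δ ≥ 41/51

EchoCorp: cooperation gives 53 each period; deviation gives 64 once then 30 forever.
  53/(1−δ) ≥ 64 + 30δ/(1−δ) ⇒ δ ≥ 11/34.
Harker: cooperation gives 46 each period; deviation gives 87 once then 36 forever.
  δ ≥ 41/51.
Both must hold, so the binding constraint is Harker's: δ ≥ 41/51.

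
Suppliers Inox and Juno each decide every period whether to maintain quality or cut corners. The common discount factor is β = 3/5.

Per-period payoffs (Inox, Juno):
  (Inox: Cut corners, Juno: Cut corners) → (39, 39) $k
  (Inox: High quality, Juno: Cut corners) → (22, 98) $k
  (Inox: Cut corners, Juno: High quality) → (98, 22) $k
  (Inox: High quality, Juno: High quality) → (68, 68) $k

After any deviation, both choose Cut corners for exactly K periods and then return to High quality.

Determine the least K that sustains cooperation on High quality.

IC: β(1−β^K)/(1−β) ≥ (98−68)/(68−39) = 30/29.
With β = 3/5: need 1 − β^K ≥ 30/29·(1−3/5)/(3/5), i.e. β^K ≤ 0.3103.
Since (3/5)^2 = 0.3600 and (3/5)^3 = 0.2160, the smallest such K is 3.

3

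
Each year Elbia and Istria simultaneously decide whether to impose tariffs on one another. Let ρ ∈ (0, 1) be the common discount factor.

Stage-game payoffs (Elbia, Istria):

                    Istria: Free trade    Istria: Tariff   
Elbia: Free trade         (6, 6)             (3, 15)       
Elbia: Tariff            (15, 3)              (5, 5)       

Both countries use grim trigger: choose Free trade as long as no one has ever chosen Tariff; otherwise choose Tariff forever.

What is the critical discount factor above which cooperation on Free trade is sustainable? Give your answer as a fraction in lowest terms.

Under grim trigger the critical discount factor is (T−C)/(T−P) with T = 15, C = 6, P = 5.
ρ* = (15−6)/(15−5) = 9/10.

9/10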